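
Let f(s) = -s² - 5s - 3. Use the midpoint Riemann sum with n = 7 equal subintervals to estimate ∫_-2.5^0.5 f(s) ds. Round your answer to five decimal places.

Δs = (0.5 − (-2.5))/7 = 3/7.
Midpoints: -16/7, -13/7, -10/7, -1, -4/7, -1/7, 2/7.
f(-16/7) = 157/49, f(-13/7) = 139/49, f(-10/7) = 103/49, f(-1) = 1, f(-4/7) = -23/49, f(-1/7) = -113/49, f(2/7) = -221/49.
Sum = Δs · [f(-16/7) + f(-13/7) + f(-10/7) + ...].
Sum ≈ 0.79592.

0.79592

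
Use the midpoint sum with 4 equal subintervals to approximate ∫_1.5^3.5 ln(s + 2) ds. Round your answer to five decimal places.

2.99252

Δs = (3.5 − 1.5)/4 = 0.5.
Midpoints: 1.75, 2.25, 2.75, 3.25.
f(1.75) ≈ 1.32176, f(2.25) ≈ 1.44692, f(2.75) ≈ 1.55814, f(3.25) ≈ 1.65823.
Sum = Δs · [f(1.75) + f(2.25) + f(2.75) + f(3.25)].
Sum ≈ 2.99252.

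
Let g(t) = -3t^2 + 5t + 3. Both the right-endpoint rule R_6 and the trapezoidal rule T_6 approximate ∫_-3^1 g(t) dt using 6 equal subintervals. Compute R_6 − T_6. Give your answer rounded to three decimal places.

R_6 ≈ -22.22222.
T_6 ≈ -36.88889.
R_6 − T_6 ≈ 14.667.

14.667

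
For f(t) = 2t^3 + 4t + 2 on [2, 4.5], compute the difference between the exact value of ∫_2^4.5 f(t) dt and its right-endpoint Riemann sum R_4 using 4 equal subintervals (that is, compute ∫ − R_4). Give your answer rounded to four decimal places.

Exact integral: ∫_2^4.5 f(t) dt = 234.53125.
R_4 ≈ 292.783203.
Error ≈ 234.53125 − 292.783203 ≈ -58.2520.

-58.2520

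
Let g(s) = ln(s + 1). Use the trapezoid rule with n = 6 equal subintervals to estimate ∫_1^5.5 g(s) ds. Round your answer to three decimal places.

Δs = (5.5 − 1)/6 = 0.75.
g(1) ≈ 0.693, g(1.75) ≈ 1.012, g(2.5) ≈ 1.253, g(3.25) ≈ 1.447, g(4) ≈ 1.609, g(4.75) ≈ 1.749, g(5.5) ≈ 1.872.
T_6 = (Δs/2)·[g(s_0) + 2g(s_1) + ... + 2g(s_{5}) + g(s_6)].
Sum ≈ 6.264.

6.264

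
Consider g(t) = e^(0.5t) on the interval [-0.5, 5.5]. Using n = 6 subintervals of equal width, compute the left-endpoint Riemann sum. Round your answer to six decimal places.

Δt = (5.5 − (-0.5))/6 = 1.
Left endpoints: -0.5, 0.5, 1.5, 2.5, 3.5, 4.5.
g(-0.5) ≈ 0.778801, g(0.5) ≈ 1.284025, g(1.5) ≈ 2.117000, g(2.5) ≈ 3.490343, g(3.5) ≈ 5.754603, g(4.5) ≈ 9.487736.
Sum = Δt · [g(-0.5) + g(0.5) + g(1.5) + ...].
Sum ≈ 22.912508.

22.912508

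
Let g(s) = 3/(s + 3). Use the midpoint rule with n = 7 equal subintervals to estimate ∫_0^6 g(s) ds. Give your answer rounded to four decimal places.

3.2869

Δs = (6 − 0)/7 = 6/7.
Midpoints: 3/7, 9/7, 15/7, 3, 27/7, 33/7, 39/7.
g(3/7) = 0.875, g(9/7) = 0.7, g(15/7) = 7/12, g(3) = 0.5, g(27/7) = 0.4375, g(33/7) = 7/18, g(39/7) = 0.35.
Sum = Δs · [g(3/7) + g(9/7) + g(15/7) + ...].
Sum ≈ 3.2869.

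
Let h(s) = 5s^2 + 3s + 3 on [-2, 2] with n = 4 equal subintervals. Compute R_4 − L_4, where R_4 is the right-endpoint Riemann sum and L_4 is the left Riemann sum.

12

R_4 = 48.
L_4 = 36.
R_4 − L_4 = 12.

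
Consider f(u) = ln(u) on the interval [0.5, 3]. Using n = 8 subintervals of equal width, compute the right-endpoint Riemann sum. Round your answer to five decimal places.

1.40900

Δu = (3 − 0.5)/8 = 0.3125.
Right endpoints: 0.8125, 1.125, 1.4375, 1.75, 2.0625, 2.375, 2.6875, 3.
f(0.8125) ≈ -0.20764, f(1.125) ≈ 0.11778, f(1.4375) ≈ 0.36291, f(1.75) ≈ 0.55962, f(2.0625) ≈ 0.72392, f(2.375) ≈ 0.86500, f(2.6875) ≈ 0.98861, f(3) ≈ 1.09861.
Sum = Δu · [f(0.8125) + f(1.125) + f(1.4375) + ...].
Sum ≈ 1.40900.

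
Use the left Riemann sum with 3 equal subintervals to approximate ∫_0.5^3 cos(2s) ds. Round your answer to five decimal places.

Δs = (3 − 0.5)/3 = 5/6.
Left endpoints: 0.5, 4/3, 13/6.
f(0.5) ≈ 0.54030, f(4/3) ≈ -0.88933, f(13/6) ≈ -0.37004.
Sum = Δs · [f(0.5) + f(4/3) + f(13/6)].
Sum ≈ -0.59922.

-0.59922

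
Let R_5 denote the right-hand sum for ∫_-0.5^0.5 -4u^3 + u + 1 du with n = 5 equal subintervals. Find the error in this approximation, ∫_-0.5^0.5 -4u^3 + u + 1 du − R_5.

0

Exact integral: ∫_-0.5^0.5 f(u) du = 1.
R_5 = 1.
Error = 1 − 1 = 0.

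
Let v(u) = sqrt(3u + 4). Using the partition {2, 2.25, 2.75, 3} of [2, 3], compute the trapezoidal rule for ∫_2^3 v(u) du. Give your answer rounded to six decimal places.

3.387998

Subinterval widths: 0.25, 0.5, 0.25.
v(2) ≈ 3.162278, v(2.25) ≈ 3.278719, v(2.75) ≈ 3.500000, v(3) ≈ 3.605551.
On each subinterval the trapezoid contributes (Δu_i/2)·[v(u_{i-1}) + v(u_i)].
Sum ≈ 3.387998.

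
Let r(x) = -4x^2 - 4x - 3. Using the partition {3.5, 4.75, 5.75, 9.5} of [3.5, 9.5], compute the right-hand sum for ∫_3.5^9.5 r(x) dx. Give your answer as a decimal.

Subinterval widths: 1.25, 1, 3.75.
Right endpoints: 4.75, 5.75, 9.5.
r(4.75) = -112.25, r(5.75) = -158.25, r(9.5) = -402.
Sum = Σ Δx_i · r(x_i).
Sum = -1806.0625.

-1806.0625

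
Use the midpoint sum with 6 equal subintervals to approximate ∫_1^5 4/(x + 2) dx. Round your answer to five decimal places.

3.38254

Δx = (5 − 1)/6 = 2/3.
Midpoints: 4/3, 2, 8/3, 10/3, 4, 14/3.
f(4/3) = 1.2, f(2) = 1, f(8/3) = 6/7, f(10/3) = 0.75, f(4) = 2/3, f(14/3) = 0.6.
Sum = Δx · [f(4/3) + f(2) + f(8/3) + ...].
Sum ≈ 3.38254.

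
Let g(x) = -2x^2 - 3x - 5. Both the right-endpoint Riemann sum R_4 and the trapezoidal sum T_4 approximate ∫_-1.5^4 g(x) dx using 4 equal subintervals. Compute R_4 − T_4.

R_4 = -126.7578125.
T_4 = -96.5078125.
R_4 − T_4 = -30.25.

-30.25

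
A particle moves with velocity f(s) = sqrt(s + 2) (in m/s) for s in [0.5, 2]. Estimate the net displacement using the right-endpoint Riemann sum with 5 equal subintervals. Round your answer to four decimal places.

Δs = (2 − 0.5)/5 = 0.3.
Right endpoints: 0.8, 1.1, 1.4, 1.7, 2.
f(0.8) ≈ 1.6733, f(1.1) ≈ 1.7607, f(1.4) ≈ 1.8439, f(1.7) ≈ 1.9235, f(2) ≈ 2.0000.
Sum = Δs · [f(0.8) + f(1.1) + f(1.4) + f(1.7) + f(2)].
Sum ≈ 2.7604.

2.7604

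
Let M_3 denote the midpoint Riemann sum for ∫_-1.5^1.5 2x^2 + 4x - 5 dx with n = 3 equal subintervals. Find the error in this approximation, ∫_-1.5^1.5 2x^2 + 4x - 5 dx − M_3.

0.5

Exact integral: ∫_-1.5^1.5 f(x) dx = -10.5.
M_3 = -11.
Error = -10.5 − (-11) = 0.5.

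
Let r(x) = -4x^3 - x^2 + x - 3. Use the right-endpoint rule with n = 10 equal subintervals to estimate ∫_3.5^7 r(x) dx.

-2563.58375

Δx = (7 − 3.5)/10 = 0.35.
Right endpoints: 3.85, 4.2, 4.55, 4.9, 5.25, 5.6, 5.95, 6.3, 6.65, 7.
r(3.85) = -242.239, r(4.2) = -312.792, r(4.55) = -395.938, r(4.9) = -492.706, r(5.25) = -604.125, r(5.6) = -731.224, r(5.95) = -875.032, r(6.3) = -1036.578, r(6.65) = -1216.891, r(7) = -1417.
Sum = Δx · [r(3.85) + r(4.2) + r(4.55) + ...].
Sum = -2563.58375.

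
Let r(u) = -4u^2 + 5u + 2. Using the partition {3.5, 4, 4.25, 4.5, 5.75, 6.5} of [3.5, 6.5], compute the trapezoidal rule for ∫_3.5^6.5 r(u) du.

-229.6875

Subinterval widths: 0.5, 0.25, 0.25, 1.25, 0.75.
r(3.5) = -29.5, r(4) = -42, r(4.25) = -49, r(4.5) = -56.5, r(5.75) = -101.5, r(6.5) = -134.5.
On each subinterval the trapezoid contributes (Δu_i/2)·[r(u_{i-1}) + r(u_i)].
Sum = -229.6875.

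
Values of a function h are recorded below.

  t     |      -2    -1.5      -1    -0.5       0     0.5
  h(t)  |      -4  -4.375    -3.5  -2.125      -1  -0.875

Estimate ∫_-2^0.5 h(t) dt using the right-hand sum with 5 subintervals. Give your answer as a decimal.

-5.9375

Δt = 0.5.
Sum = 0.5·[(-4.375) + (-3.5) + (-2.125) + (-1) + (-0.875)] = -5.9375.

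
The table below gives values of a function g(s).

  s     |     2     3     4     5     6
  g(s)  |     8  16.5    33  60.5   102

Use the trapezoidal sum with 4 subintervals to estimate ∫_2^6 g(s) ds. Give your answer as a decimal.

165

Δs = 1.
T_4 = (1/2)·[8 + 2·16.5 + 2·33 + 2·60.5 + 102] = 165.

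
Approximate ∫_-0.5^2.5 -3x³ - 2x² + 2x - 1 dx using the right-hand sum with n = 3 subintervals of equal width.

Δx = (2.5 − (-0.5))/3 = 1.
Right endpoints: 0.5, 1.5, 2.5.
f(0.5) = -0.875, f(1.5) = -12.625, f(2.5) = -55.375.
Sum = Δx · [f(0.5) + f(1.5) + f(2.5)].
Sum = -68.875.

-68.875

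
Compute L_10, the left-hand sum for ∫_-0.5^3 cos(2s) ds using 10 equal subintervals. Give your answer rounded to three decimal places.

0.196

Δs = (3 − (-0.5))/10 = 0.35.
Left endpoints: -0.5, -0.15, 0.2, 0.55, 0.9, 1.25, 1.6, 1.95, 2.3, 2.65.
f(-0.5) ≈ 0.540, f(-0.15) ≈ 0.955, f(0.2) ≈ 0.921, f(0.55) ≈ 0.454, f(0.9) ≈ -0.227, f(1.25) ≈ -0.801, f(1.6) ≈ -0.998, f(1.95) ≈ -0.726, f(2.3) ≈ -0.112, f(2.65) ≈ 0.554.
Sum = Δs · [f(-0.5) + f(-0.15) + f(0.2) + ...].
Sum ≈ 0.196.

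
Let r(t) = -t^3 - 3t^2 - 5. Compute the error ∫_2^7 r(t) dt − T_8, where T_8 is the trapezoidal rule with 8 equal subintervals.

5.37109375

Exact integral: ∫_2^7 r(t) dt = -956.25.
T_8 = -961.62109375.
Error = -956.25 − (-961.62109375) = 5.37109375.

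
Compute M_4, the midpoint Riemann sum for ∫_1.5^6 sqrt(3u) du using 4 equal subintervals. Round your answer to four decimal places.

14.8675

Δu = (6 − 1.5)/4 = 1.125.
Midpoints: 2.0625, 3.1875, 4.3125, 5.4375.
f(2.0625) ≈ 2.4875, f(3.1875) ≈ 3.0923, f(4.3125) ≈ 3.5969, f(5.4375) ≈ 4.0389.
Sum = Δu · [f(2.0625) + f(3.1875) + f(4.3125) + f(5.4375)].
Sum ≈ 14.8675.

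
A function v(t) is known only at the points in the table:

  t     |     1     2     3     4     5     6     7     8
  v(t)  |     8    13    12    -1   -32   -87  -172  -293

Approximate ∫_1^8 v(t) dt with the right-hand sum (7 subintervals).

-560

Δt = 1.
Sum = 1·[13 + 12 + (-1) + (-32) + (-87) + (-172) + (-293)] = -560.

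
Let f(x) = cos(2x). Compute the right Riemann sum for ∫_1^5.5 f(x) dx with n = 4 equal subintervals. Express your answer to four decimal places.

Δx = (5.5 − 1)/4 = 1.125.
Right endpoints: 2.125, 3.25, 4.375, 5.5.
f(2.125) ≈ -0.4461, f(3.25) ≈ 0.9766, f(4.375) ≈ -0.7808, f(5.5) ≈ 0.0044.
Sum = Δx · [f(2.125) + f(3.25) + f(4.375) + f(5.5)].
Sum ≈ -0.2767.

-0.2767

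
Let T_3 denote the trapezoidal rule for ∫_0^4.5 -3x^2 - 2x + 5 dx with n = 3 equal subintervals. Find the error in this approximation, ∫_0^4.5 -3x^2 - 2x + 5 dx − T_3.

5.0625

Exact integral: ∫_0^4.5 f(x) dx = -88.875.
T_3 = -93.9375.
Error = -88.875 − (-93.9375) = 5.0625.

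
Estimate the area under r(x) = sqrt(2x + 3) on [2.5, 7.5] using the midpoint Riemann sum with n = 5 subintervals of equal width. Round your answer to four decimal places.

Δx = (7.5 − 2.5)/5 = 1.
Midpoints: 3, 4, 5, 6, 7.
r(3) ≈ 3.0000, r(4) ≈ 3.3166, r(5) ≈ 3.6056, r(6) ≈ 3.8730, r(7) ≈ 4.1231.
Sum = Δx · [r(3) + r(4) + r(5) + r(6) + r(7)].
Sum ≈ 17.9183.

17.9183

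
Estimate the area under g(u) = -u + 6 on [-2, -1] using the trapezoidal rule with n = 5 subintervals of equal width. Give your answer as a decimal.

Δu = (-1 − (-2))/5 = 0.2.
g(-2) = 8, g(-1.8) = 7.8, g(-1.6) = 7.6, g(-1.4) = 7.4, g(-1.2) = 7.2, g(-1) = 7.
T_5 = (Δu/2)·[g(u_0) + 2g(u_1) + ... + 2g(u_{4}) + g(u_5)].
Sum = 7.5.

7.5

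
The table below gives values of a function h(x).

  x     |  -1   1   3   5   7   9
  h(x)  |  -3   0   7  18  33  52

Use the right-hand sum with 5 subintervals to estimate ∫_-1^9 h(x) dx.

220

Δx = 2.
Sum = 2·[0 + 7 + 18 + 33 + 52] = 220.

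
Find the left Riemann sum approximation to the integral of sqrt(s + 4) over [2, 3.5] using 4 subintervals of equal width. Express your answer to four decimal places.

3.8406

Δs = (3.5 − 2)/4 = 0.375.
Left endpoints: 2, 2.375, 2.75, 3.125.
f(2) ≈ 2.4495, f(2.375) ≈ 2.5249, f(2.75) ≈ 2.5981, f(3.125) ≈ 2.6693.
Sum = Δs · [f(2) + f(2.375) + f(2.75) + f(3.125)].
Sum ≈ 3.8406.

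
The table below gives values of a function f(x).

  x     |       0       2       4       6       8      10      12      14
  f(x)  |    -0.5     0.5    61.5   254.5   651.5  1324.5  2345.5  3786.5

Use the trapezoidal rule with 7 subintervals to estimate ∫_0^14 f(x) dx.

13062

Δx = 2.
T_7 = (2/2)·[(-0.5) + 2·0.5 + 2·61.5 + 2·254.5 + 2·651.5 + 2·1324.5 + 2·2345.5 + 3786.5] = 13062.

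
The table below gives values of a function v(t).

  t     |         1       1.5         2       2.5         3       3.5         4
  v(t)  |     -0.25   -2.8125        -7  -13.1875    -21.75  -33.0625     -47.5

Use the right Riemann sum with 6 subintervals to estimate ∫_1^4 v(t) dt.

Δt = 0.5.
Sum = 0.5·[(-2.8125) + (-7) + (-13.1875) + (-21.75) + (-33.0625) + (-47.5)] = -62.65625.

-62.65625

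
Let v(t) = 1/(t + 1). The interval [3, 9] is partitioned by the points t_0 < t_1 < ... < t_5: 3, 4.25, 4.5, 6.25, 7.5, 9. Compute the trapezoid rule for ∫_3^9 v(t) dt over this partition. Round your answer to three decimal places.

0.925

Subinterval widths: 1.25, 0.25, 1.75, 1.25, 1.5.
v(3) = 0.25, v(4.25) = 4/21, v(4.5) = 2/11, v(6.25) = 4/29, v(7.5) = 2/17, v(9) = 0.1.
On each subinterval the trapezoid contributes (Δt_i/2)·[v(t_{i-1}) + v(t_i)].
Sum ≈ 0.925.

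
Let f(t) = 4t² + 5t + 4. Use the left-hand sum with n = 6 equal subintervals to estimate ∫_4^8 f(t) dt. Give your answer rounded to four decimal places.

Δt = (8 − 4)/6 = 2/3.
Left endpoints: 4, 14/3, 16/3, 6, 20/3, 22/3.
f(4) = 88, f(14/3) = 1030/9, f(16/3) = 1300/9, f(6) = 178, f(20/3) = 1936/9, f(22/3) = 2302/9.
Sum = Δt · [f(4) + f(14/3) + f(16/3) + ...].
Sum ≈ 663.8519.

663.8519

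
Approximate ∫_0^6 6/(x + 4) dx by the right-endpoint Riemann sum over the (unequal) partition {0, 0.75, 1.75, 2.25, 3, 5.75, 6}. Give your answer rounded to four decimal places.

Subinterval widths: 0.75, 1, 0.5, 0.75, 2.75, 0.25.
Right endpoints: 0.75, 1.75, 2.25, 3, 5.75, 6.
f(0.75) = 24/19, f(1.75) = 24/23, f(2.25) = 0.96, f(3) = 6/7, f(5.75) = 8/13, f(6) = 0.6.
Sum = Σ Δx_i · f(x_i).
Sum ≈ 4.9560.

4.9560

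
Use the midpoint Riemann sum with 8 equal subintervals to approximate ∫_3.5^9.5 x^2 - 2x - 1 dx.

187.21875

Δx = (9.5 − 3.5)/8 = 0.75.
Midpoints: 3.875, 4.625, 5.375, 6.125, 6.875, 7.625, 8.375, 9.125.
f(3.875) = 6.265625, f(4.625) = 11.140625, f(5.375) = 17.140625, f(6.125) = 24.265625, f(6.875) = 32.515625, f(7.625) = 41.890625, f(8.375) = 52.390625, f(9.125) = 64.015625.
Sum = Δx · [f(3.875) + f(4.625) + f(5.375) + ...].
Sum = 187.21875.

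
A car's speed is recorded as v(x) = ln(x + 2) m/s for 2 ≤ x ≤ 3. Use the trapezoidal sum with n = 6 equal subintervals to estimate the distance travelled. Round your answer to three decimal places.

1.502

Δx = (3 − 2)/6 = 1/6.
v(2) ≈ 1.386, v(13/6) ≈ 1.427, v(7/3) ≈ 1.466, v(2.5) ≈ 1.504, v(8/3) ≈ 1.540, v(17/6) ≈ 1.576, v(3) ≈ 1.609.
T_6 = (Δx/2)·[v(x_0) + 2v(x_1) + ... + 2v(x_{5}) + v(x_6)].
Sum ≈ 1.502.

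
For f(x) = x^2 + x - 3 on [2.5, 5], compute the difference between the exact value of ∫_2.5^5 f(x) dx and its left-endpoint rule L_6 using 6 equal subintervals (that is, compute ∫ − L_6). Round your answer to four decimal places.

4.3547

Exact integral: ∫_2.5^5 f(x) dx ≈ 38.333333.
L_6 ≈ 33.978588.
Error ≈ 38.333333 − 33.978588 ≈ 4.3547.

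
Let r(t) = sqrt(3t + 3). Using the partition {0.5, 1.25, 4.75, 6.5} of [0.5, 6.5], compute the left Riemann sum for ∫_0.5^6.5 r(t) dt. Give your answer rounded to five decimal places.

17.95255

Subinterval widths: 0.75, 3.5, 1.75.
Left endpoints: 0.5, 1.25, 4.75.
r(0.5) ≈ 2.12132, r(1.25) ≈ 2.59808, r(4.75) ≈ 4.15331.
Sum = Σ Δt_i · r(t_i).
Sum ≈ 17.95255.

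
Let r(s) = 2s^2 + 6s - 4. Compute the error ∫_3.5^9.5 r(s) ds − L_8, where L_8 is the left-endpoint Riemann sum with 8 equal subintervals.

70.875

Exact integral: ∫_3.5^9.5 r(s) ds = 753.
L_8 = 682.125.
Error = 753 − 682.125 = 70.875.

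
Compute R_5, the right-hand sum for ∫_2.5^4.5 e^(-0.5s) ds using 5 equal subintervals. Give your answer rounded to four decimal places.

Δs = (4.5 − 2.5)/5 = 0.4.
Right endpoints: 2.9, 3.3, 3.7, 4.1, 4.5.
f(2.9) ≈ 0.2346, f(3.3) ≈ 0.1920, f(3.7) ≈ 0.1572, f(4.1) ≈ 0.1287, f(4.5) ≈ 0.1054.
Sum = Δs · [f(2.9) + f(3.3) + f(3.7) + f(4.1) + f(4.5)].
Sum ≈ 0.3272.

0.3272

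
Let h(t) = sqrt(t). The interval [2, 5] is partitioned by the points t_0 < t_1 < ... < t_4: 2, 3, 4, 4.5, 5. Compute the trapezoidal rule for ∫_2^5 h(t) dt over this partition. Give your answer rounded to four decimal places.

Subinterval widths: 1, 1, 0.5, 0.5.
h(2) ≈ 1.4142, h(3) ≈ 1.7321, h(4) ≈ 2.0000, h(4.5) ≈ 2.1213, h(5) ≈ 2.2361.
On each subinterval the trapezoid contributes (Δt_i/2)·[h(t_{i-1}) + h(t_i)].
Sum ≈ 5.5588.

5.5588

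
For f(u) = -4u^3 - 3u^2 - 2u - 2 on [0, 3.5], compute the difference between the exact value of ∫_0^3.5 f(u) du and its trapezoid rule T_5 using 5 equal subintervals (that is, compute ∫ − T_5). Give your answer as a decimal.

6.86

Exact integral: ∫_0^3.5 f(u) du = -212.1875.
T_5 = -219.0475.
Error = -212.1875 − (-219.0475) = 6.86.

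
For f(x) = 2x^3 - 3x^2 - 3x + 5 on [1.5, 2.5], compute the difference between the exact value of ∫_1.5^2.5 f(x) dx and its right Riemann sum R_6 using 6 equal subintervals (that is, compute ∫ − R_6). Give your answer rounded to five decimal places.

-0.83333

Exact integral: ∫_1.5^2.5 f(x) dx = 3.75.
R_6 ≈ 4.5833333.
Error ≈ 3.75 − 4.5833333 ≈ -0.83333.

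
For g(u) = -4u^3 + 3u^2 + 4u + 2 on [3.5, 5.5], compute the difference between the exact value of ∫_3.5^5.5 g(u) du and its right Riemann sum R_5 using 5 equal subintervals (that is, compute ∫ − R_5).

89.12

Exact integral: ∫_3.5^5.5 g(u) du = -601.5.
R_5 = -690.62.
Error = -601.5 − (-690.62) = 89.12.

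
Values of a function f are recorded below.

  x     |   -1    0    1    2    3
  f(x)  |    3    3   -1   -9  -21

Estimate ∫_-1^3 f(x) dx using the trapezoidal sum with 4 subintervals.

-16

Δx = 1.
T_4 = (1/2)·[3 + 2·3 + 2·(-1) + 2·(-9) + (-21)] = -16.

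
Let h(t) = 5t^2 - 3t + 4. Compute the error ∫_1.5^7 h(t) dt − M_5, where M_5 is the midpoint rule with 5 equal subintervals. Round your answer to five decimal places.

Exact integral: ∫_1.5^7 h(t) dt ≈ 517.9166667.
M_5 = 515.14375.
Error ≈ 517.9166667 − 515.14375 ≈ 2.77292.

2.77292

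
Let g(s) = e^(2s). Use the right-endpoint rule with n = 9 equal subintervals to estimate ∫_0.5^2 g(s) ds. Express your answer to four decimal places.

Δs = (2 − 0.5)/9 = 1/6.
Right endpoints: 2/3, 5/6, 1, 7/6, 4/3, 1.5, 5/3, 11/6, 2.
g(2/3) ≈ 3.7937, g(5/6) ≈ 5.2945, g(1) ≈ 7.3891, g(7/6) ≈ 10.3123, g(4/3) ≈ 14.3919, g(1.5) ≈ 20.0855, g(5/3) ≈ 28.0316, g(11/6) ≈ 39.1213, g(2) ≈ 54.5982.
Sum = Δs · [g(2/3) + g(5/6) + g(1) + ...].
Sum ≈ 30.5030.

30.5030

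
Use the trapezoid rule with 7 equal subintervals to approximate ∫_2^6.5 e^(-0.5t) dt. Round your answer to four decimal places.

Δt = (6.5 − 2)/7 = 9/14.
f(2) ≈ 0.3679, f(37/14) ≈ 0.2668, f(23/7) ≈ 0.1934, f(55/14) ≈ 0.1403, f(32/7) ≈ 0.1017, f(73/14) ≈ 0.0737, f(41/7) ≈ 0.0535, f(6.5) ≈ 0.0388.
T_7 = (Δt/2)·[f(t_0) + 2f(t_1) + ... + 2f(t_{6}) + f(t_7)].
Sum ≈ 0.6639.

0.6639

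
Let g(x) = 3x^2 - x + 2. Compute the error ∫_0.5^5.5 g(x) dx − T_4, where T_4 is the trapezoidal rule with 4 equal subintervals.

-3.90625

Exact integral: ∫_0.5^5.5 g(x) dx = 161.25.
T_4 = 165.15625.
Error = 161.25 − 165.15625 = -3.90625.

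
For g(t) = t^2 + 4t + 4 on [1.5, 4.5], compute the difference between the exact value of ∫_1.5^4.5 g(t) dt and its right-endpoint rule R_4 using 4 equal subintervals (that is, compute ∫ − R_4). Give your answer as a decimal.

Exact integral: ∫_1.5^4.5 g(t) dt = 77.25.
R_4 = 88.78125.
Error = 77.25 − 88.78125 = -11.53125.

-11.53125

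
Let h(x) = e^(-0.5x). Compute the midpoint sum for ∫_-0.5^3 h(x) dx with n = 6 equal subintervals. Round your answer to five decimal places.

Δx = (3 − (-0.5))/6 = 7/12.
Midpoints: -5/24, 0.375, 23/24, 37/24, 2.125, 65/24.
h(-5/24) ≈ 1.10979, h(0.375) ≈ 0.82903, h(23/24) ≈ 0.61930, h(37/24) ≈ 0.46263, h(2.125) ≈ 0.34559, h(65/24) ≈ 0.25816.
Sum = Δx · [h(-5/24) + h(0.375) + h(23/24) + ...].
Sum ≈ 2.11429.

2.11429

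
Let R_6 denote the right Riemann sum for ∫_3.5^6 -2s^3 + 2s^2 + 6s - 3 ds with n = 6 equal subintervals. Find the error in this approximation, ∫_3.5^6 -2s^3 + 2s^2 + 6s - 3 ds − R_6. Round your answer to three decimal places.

61.032

Exact integral: ∫_3.5^6 f(s) ds ≈ -393.80208.
R_6 ≈ -454.83362.
Error ≈ -393.80208 − (-454.83362) ≈ 61.032.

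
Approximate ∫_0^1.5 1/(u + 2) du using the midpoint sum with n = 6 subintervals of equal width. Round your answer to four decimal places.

0.5592

Δu = (1.5 − 0)/6 = 0.25.
Midpoints: 0.125, 0.375, 0.625, 0.875, 1.125, 1.375.
f(0.125) = 8/17, f(0.375) = 8/19, f(0.625) = 8/21, f(0.875) = 8/23, f(1.125) = 0.32, f(1.375) = 8/27.
Sum = Δu · [f(0.125) + f(0.375) + f(0.625) + ...].
Sum ≈ 0.5592.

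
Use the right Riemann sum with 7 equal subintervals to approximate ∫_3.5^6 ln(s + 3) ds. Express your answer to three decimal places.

5.166

Δs = (6 − 3.5)/7 = 5/14.
Right endpoints: 27/7, 59/14, 32/7, 69/14, 37/7, 79/14, 6.
f(27/7) ≈ 1.925, f(59/14) ≈ 1.976, f(32/7) ≈ 2.024, f(69/14) ≈ 2.070, f(37/7) ≈ 2.115, f(79/14) ≈ 2.157, f(6) ≈ 2.197.
Sum = Δs · [f(27/7) + f(59/14) + f(32/7) + ...].
Sum ≈ 5.166.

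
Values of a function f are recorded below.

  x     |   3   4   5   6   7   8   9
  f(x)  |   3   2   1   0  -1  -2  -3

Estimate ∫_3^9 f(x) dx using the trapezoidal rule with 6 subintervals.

Δx = 1.
T_6 = (1/2)·[3 + 2·2 + 2·1 + 2·0 + 2·(-1) + 2·(-2) + (-3)] = 0.

0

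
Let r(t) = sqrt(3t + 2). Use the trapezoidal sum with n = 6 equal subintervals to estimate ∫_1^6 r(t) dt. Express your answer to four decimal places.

17.3723

Δt = (6 − 1)/6 = 5/6.
r(1) ≈ 2.2361, r(11/6) ≈ 2.7386, r(8/3) ≈ 3.1623, r(3.5) ≈ 3.5355, r(13/3) ≈ 3.8730, r(31/6) ≈ 4.1833, r(6) ≈ 4.4721.
T_6 = (Δt/2)·[r(t_0) + 2r(t_1) + ... + 2r(t_{5}) + r(t_6)].
Sum ≈ 17.3723.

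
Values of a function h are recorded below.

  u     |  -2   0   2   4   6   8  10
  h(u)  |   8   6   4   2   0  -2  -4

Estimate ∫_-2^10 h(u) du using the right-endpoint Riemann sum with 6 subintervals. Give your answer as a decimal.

Δu = 2.
Sum = 2·[6 + 4 + 2 + 0 + (-2) + (-4)] = 12.

12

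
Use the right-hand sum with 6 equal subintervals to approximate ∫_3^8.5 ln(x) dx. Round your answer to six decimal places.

9.857023

Δx = (8.5 − 3)/6 = 11/12.
Right endpoints: 47/12, 29/6, 5.75, 20/3, 91/12, 8.5.
f(47/12) ≈ 1.365241, f(29/6) ≈ 1.575536, f(5.75) ≈ 1.749200, f(20/3) ≈ 1.897120, f(91/12) ≈ 2.025953, f(8.5) ≈ 2.140066.
Sum = Δx · [f(47/12) + f(29/6) + f(5.75) + ...].
Sum ≈ 9.857023.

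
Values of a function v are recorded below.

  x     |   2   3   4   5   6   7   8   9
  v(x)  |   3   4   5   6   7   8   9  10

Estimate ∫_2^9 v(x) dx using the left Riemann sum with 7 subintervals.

42

Δx = 1.
Sum = 1·[3 + 4 + 5 + 6 + 7 + 8 + 9] = 42.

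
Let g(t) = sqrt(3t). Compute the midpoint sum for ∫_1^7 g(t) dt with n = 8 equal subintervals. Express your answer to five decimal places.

Δt = (7 − 1)/8 = 0.75.
Midpoints: 1.375, 2.125, 2.875, 3.625, 4.375, 5.125, 5.875, 6.625.
g(1.375) ≈ 2.03101, g(2.125) ≈ 2.52488, g(2.875) ≈ 2.93684, g(3.625) ≈ 3.29773, g(4.375) ≈ 3.62284, g(5.125) ≈ 3.92110, g(5.875) ≈ 4.19821, g(6.625) ≈ 4.45814.
Sum = Δt · [g(1.375) + g(2.125) + g(2.875) + ...].
Sum ≈ 20.24306.

20.24306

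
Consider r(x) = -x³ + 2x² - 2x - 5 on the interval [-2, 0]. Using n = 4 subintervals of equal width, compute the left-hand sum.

Δx = (0 − (-2))/4 = 0.5.
Left endpoints: -2, -1.5, -1, -0.5.
r(-2) = 15, r(-1.5) = 5.875, r(-1) = 0, r(-0.5) = -3.375.
Sum = Δx · [r(-2) + r(-1.5) + r(-1) + r(-0.5)].
Sum = 8.75.

8.75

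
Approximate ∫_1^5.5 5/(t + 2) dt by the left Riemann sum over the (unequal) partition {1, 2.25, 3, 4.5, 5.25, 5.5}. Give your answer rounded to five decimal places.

5.21502

Subinterval widths: 1.25, 0.75, 1.5, 0.75, 0.25.
Left endpoints: 1, 2.25, 3, 4.5, 5.25.
f(1) = 5/3, f(2.25) = 20/17, f(3) = 1, f(4.5) = 10/13, f(5.25) = 20/29.
Sum = Σ Δt_i · f(t_i).
Sum ≈ 5.21502.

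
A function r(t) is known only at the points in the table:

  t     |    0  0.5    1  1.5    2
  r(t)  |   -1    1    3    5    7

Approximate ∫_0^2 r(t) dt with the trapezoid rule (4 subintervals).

6

Δt = 0.5.
T_4 = (0.5/2)·[(-1) + 2·1 + 2·3 + 2·5 + 7] = 6.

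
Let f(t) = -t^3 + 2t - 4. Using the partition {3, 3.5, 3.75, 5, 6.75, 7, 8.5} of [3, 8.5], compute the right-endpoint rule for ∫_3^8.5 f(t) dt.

Subinterval widths: 0.5, 0.25, 1.25, 1.75, 0.25, 1.5.
Right endpoints: 3.5, 3.75, 5, 6.75, 7, 8.5.
f(3.5) = -39.875, f(3.75) = -49.234375, f(5) = -119, f(6.75) = -298.046875, f(7) = -333, f(8.5) = -601.125.
Sum = Σ Δt_i · f(t_i).
Sum = -1687.515625.

-1687.515625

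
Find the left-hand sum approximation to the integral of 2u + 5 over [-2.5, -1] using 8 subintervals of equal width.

Δu = (-1 − (-2.5))/8 = 0.1875.
Left endpoints: -2.5, -2.3125, -2.125, -1.9375, -1.75, -1.5625, -1.375, -1.1875.
f(-2.5) = 0, f(-2.3125) = 0.375, f(-2.125) = 0.75, f(-1.9375) = 1.125, f(-1.75) = 1.5, f(-1.5625) = 1.875, f(-1.375) = 2.25, f(-1.1875) = 2.625.
Sum = Δu · [f(-2.5) + f(-2.3125) + f(-2.125) + ...].
Sum = 1.96875.

1.96875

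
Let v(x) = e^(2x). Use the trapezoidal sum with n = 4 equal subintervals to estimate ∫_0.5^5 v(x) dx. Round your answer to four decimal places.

15307.4776

Δx = (5 − 0.5)/4 = 1.125.
v(0.5) ≈ 2.7183, v(1.625) ≈ 25.7903, v(2.75) ≈ 244.6919, v(3.875) ≈ 2321.5724, v(5) ≈ 22026.4658.
T_4 = (Δx/2)·[v(x_0) + 2v(x_1) + 2v(x_2) + 2v(x_3) + v(x_4)].
Sum ≈ 15307.4776.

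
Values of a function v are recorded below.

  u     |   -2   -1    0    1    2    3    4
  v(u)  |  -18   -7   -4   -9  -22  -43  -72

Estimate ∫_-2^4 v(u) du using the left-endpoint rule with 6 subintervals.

-103

Δu = 1.
Sum = 1·[(-18) + (-7) + (-4) + (-9) + (-22) + (-43)] = -103.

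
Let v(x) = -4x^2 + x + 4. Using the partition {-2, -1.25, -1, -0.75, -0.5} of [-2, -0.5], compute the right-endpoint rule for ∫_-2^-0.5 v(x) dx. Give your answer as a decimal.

Subinterval widths: 0.75, 0.25, 0.25, 0.25.
Right endpoints: -1.25, -1, -0.75, -0.5.
v(-1.25) = -3.5, v(-1) = -1, v(-0.75) = 1, v(-0.5) = 2.5.
Sum = Σ Δx_i · v(x_i).
Sum = -2.

-2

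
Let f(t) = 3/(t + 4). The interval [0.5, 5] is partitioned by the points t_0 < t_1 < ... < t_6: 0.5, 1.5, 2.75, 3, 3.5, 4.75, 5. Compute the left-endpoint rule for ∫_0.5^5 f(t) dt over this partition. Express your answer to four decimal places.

Subinterval widths: 1, 1.25, 0.25, 0.5, 1.25, 0.25.
Left endpoints: 0.5, 1.5, 2.75, 3, 3.5, 4.75.
f(0.5) = 2/3, f(1.5) = 6/11, f(2.75) = 4/9, f(3) = 3/7, f(3.5) = 0.4, f(4.75) = 12/35.
Sum = Σ Δt_i · f(t_i).
Sum ≈ 2.2596.

2.2596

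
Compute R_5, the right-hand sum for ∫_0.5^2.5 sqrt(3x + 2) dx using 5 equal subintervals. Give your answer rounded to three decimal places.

Δx = (2.5 − 0.5)/5 = 0.4.
Right endpoints: 0.9, 1.3, 1.7, 2.1, 2.5.
f(0.9) ≈ 2.168, f(1.3) ≈ 2.429, f(1.7) ≈ 2.665, f(2.1) ≈ 2.881, f(2.5) ≈ 3.082.
Sum = Δx · [f(0.9) + f(1.3) + f(1.7) + f(2.1) + f(2.5)].
Sum ≈ 5.290.

5.290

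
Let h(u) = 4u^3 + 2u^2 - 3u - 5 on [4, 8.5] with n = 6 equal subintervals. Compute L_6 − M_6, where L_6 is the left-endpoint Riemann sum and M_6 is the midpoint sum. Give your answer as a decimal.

L_6 = 4394.109375.
M_6 = 5207.6953125.
L_6 − M_6 = -813.5859375.

-813.5859375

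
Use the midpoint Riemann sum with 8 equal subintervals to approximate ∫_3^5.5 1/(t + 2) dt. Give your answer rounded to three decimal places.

Δt = (5.5 − 3)/8 = 0.3125.
Midpoints: 3.15625, 3.46875, 3.78125, 4.09375, 4.40625, 4.71875, 5.03125, 5.34375.
f(3.15625) = 32/165, f(3.46875) = 32/175, f(3.78125) = 32/185, f(4.09375) = 32/195, f(4.40625) = 32/205, f(4.71875) = 32/215, f(5.03125) = 32/225, f(5.34375) = 32/235.
Sum = Δt · [f(3.15625) + f(3.46875) + f(3.78125) + ...].
Sum ≈ 0.405.

0.405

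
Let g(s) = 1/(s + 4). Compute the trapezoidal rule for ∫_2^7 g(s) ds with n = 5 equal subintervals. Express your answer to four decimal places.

Δs = (7 − 2)/5 = 1.
g(2) = 1/6, g(3) = 1/7, g(4) = 0.125, g(5) = 1/9, g(6) = 0.1, g(7) = 1/11.
T_5 = (Δs/2)·[g(s_0) + 2g(s_1) + ... + 2g(s_{4}) + g(s_5)].
Sum ≈ 0.6078.

0.6078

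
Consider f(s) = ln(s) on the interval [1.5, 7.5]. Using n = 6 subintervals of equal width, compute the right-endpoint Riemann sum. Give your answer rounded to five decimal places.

9.26458

Δs = (7.5 − 1.5)/6 = 1.
Right endpoints: 2.5, 3.5, 4.5, 5.5, 6.5, 7.5.
f(2.5) ≈ 0.91629, f(3.5) ≈ 1.25276, f(4.5) ≈ 1.50408, f(5.5) ≈ 1.70475, f(6.5) ≈ 1.87180, f(7.5) ≈ 2.01490.
Sum = Δs · [f(2.5) + f(3.5) + f(4.5) + ...].
Sum ≈ 9.26458.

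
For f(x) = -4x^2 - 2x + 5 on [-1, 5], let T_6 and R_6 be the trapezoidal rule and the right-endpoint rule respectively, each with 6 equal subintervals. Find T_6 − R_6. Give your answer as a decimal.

T_6 = -166.
R_6 = -220.
T_6 − R_6 = 54.

54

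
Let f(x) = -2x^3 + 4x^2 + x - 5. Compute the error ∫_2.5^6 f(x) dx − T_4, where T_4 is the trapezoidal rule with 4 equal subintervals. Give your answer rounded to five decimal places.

Exact integral: ∫_2.5^6 f(x) dx ≈ -363.9270833.
T_4 ≈ -373.5292969.
Error ≈ -363.9270833 − (-373.5292969) ≈ 9.60221.

9.60221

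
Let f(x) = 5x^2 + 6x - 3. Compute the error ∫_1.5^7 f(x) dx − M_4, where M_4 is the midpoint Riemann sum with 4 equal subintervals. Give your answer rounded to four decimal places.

Exact integral: ∫_1.5^7 f(x) dx ≈ 689.791667.
M_4 ≈ 685.458984.
Error ≈ 689.791667 − 685.458984 ≈ 4.3327.

4.3327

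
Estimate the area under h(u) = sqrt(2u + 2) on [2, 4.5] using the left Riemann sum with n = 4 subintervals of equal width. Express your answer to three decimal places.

Δu = (4.5 − 2)/4 = 0.625.
Left endpoints: 2, 2.625, 3.25, 3.875.
h(2) ≈ 2.449, h(2.625) ≈ 2.693, h(3.25) ≈ 2.915, h(3.875) ≈ 3.122.
Sum = Δu · [h(2) + h(2.625) + h(3.25) + h(3.875)].
Sum ≈ 6.988.

6.988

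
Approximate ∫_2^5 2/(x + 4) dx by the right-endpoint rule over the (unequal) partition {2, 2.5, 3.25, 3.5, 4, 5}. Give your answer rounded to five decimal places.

Subinterval widths: 0.5, 0.75, 0.25, 0.5, 1.
Right endpoints: 2.5, 3.25, 3.5, 4, 5.
f(2.5) = 4/13, f(3.25) = 8/29, f(3.5) = 4/15, f(4) = 0.25, f(5) = 2/9.
Sum = Σ Δx_i · f(x_i).
Sum ≈ 0.77463.

0.77463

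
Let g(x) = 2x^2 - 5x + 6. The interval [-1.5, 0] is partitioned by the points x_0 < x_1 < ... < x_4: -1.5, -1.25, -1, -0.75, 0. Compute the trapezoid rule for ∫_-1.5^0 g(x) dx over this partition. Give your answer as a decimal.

17.03125

Subinterval widths: 0.25, 0.25, 0.25, 0.75.
g(-1.5) = 18, g(-1.25) = 15.375, g(-1) = 13, g(-0.75) = 10.875, g(0) = 6.
On each subinterval the trapezoid contributes (Δx_i/2)·[g(x_{i-1}) + g(x_i)].
Sum = 17.03125.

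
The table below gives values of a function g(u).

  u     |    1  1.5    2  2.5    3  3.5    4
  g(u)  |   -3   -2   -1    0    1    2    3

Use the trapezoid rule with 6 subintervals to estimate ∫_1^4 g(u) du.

Δu = 0.5.
T_6 = (0.5/2)·[(-3) + 2·(-2) + 2·(-1) + 2·0 + 2·1 + 2·2 + 3] = 0.

0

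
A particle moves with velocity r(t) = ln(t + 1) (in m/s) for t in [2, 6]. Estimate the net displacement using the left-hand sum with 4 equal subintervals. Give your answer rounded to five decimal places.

Δt = (6 − 2)/4 = 1.
Left endpoints: 2, 3, 4, 5.
r(2) ≈ 1.09861, r(3) ≈ 1.38629, r(4) ≈ 1.60944, r(5) ≈ 1.79176.
Sum = Δt · [r(2) + r(3) + r(4) + r(5)].
Sum ≈ 5.88610.

5.88610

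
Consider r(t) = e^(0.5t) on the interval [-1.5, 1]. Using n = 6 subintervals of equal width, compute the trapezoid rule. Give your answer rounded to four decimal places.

2.3612

Δt = (1 − (-1.5))/6 = 5/12.
r(-1.5) ≈ 0.4724, r(-13/12) ≈ 0.5818, r(-2/3) ≈ 0.7165, r(-0.25) ≈ 0.8825, r(1/6) ≈ 1.0869, r(7/12) ≈ 1.3387, r(1) ≈ 1.6487.
T_6 = (Δt/2)·[r(t_0) + 2r(t_1) + ... + 2r(t_{5}) + r(t_6)].
Sum ≈ 2.3612.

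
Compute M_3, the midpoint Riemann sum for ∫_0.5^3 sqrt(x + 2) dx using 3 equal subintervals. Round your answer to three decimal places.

Δx = (3 − 0.5)/3 = 5/6.
Midpoints: 11/12, 1.75, 31/12.
f(11/12) ≈ 1.708, f(1.75) ≈ 1.936, f(31/12) ≈ 2.141.
Sum = Δx · [f(11/12) + f(1.75) + f(31/12)].
Sum ≈ 4.821.

4.821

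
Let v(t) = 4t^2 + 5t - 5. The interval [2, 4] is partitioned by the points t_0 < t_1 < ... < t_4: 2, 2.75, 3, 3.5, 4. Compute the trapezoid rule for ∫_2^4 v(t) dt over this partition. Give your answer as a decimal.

95.125

Subinterval widths: 0.75, 0.25, 0.5, 0.5.
v(2) = 21, v(2.75) = 39, v(3) = 46, v(3.5) = 61.5, v(4) = 79.
On each subinterval the trapezoid contributes (Δt_i/2)·[v(t_{i-1}) + v(t_i)].
Sum = 95.125.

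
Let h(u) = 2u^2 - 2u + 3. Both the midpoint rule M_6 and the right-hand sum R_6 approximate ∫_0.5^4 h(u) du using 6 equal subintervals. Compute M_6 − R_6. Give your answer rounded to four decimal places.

M_6 ≈ 37.134838.
R_6 ≈ 44.876157.
M_6 − R_6 ≈ -7.7413.

-7.7413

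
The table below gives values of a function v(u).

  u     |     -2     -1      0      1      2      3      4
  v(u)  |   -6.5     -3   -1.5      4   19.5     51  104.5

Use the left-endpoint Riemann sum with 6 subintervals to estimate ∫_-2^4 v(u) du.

63.5

Δu = 1.
Sum = 1·[(-6.5) + (-3) + (-1.5) + 4 + 19.5 + 51] = 63.5.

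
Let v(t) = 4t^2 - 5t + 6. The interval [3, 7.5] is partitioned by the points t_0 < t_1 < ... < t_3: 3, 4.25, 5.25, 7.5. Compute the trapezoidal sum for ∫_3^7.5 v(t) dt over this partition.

Subinterval widths: 1.25, 1, 2.25.
v(3) = 27, v(4.25) = 57, v(5.25) = 90, v(7.5) = 193.5.
On each subinterval the trapezoid contributes (Δt_i/2)·[v(t_{i-1}) + v(t_i)].
Sum = 444.9375.

444.9375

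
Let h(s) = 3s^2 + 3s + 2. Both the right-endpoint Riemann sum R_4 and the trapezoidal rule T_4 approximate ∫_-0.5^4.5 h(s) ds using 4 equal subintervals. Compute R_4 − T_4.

R_4 = 182.03125.
T_4 = 135.15625.
R_4 − T_4 = 46.875.

46.875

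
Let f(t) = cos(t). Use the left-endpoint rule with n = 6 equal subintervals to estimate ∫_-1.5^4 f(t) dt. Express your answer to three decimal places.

Δt = (4 − (-1.5))/6 = 11/12.
Left endpoints: -1.5, -7/12, 1/3, 1.25, 13/6, 37/12.
f(-1.5) ≈ 0.071, f(-7/12) ≈ 0.835, f(1/3) ≈ 0.945, f(1.25) ≈ 0.315, f(13/6) ≈ -0.561, f(37/12) ≈ -0.998.
Sum = Δt · [f(-1.5) + f(-7/12) + f(1/3) + ...].
Sum ≈ 0.556.

0.556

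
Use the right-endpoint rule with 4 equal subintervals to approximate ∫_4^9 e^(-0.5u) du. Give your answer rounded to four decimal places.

0.1788

Δu = (9 − 4)/4 = 1.25.
Right endpoints: 5.25, 6.5, 7.75, 9.
f(5.25) ≈ 0.0724, f(6.5) ≈ 0.0388, f(7.75) ≈ 0.0208, f(9) ≈ 0.0111.
Sum = Δu · [f(5.25) + f(6.5) + f(7.75) + f(9)].
Sum ≈ 0.1788.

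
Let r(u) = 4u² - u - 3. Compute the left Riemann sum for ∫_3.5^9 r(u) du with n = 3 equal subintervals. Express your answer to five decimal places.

Δu = (9 − 3.5)/3 = 11/6.
Left endpoints: 3.5, 16/3, 43/6.
r(3.5) = 42.5, r(16/3) = 949/9, r(43/6) = 3515/18.
Sum = Δu · [r(3.5) + r(16/3) + r(43/6)].
Sum ≈ 629.24074.

629.24074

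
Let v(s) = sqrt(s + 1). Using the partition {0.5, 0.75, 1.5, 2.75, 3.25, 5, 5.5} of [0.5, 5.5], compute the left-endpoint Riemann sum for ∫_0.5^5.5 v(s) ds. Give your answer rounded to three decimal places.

9.075

Subinterval widths: 0.25, 0.75, 1.25, 0.5, 1.75, 0.5.
Left endpoints: 0.5, 0.75, 1.5, 2.75, 3.25, 5.
v(0.5) ≈ 1.225, v(0.75) ≈ 1.323, v(1.5) ≈ 1.581, v(2.75) ≈ 1.936, v(3.25) ≈ 2.062, v(5) ≈ 2.449.
Sum = Σ Δs_i · v(s_i).
Sum ≈ 9.075.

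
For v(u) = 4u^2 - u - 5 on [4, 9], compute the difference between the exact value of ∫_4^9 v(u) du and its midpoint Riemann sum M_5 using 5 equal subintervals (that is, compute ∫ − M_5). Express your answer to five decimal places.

1.66667

Exact integral: ∫_4^9 v(u) du ≈ 829.1666667.
M_5 = 827.5.
Error ≈ 829.1666667 − 827.5 ≈ 1.66667.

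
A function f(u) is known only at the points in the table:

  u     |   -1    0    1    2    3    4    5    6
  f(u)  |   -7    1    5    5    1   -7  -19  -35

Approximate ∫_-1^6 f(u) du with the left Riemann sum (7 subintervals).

-21

Δu = 1.
Sum = 1·[(-7) + 1 + 5 + 5 + 1 + (-7) + (-19)] = -21.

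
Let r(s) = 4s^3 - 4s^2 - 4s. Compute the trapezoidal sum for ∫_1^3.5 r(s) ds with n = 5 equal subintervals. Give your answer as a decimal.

73.125

Δs = (3.5 − 1)/5 = 0.5.
r(1) = -4, r(1.5) = -1.5, r(2) = 8, r(2.5) = 27.5, r(3) = 60, r(3.5) = 108.5.
T_5 = (Δs/2)·[r(s_0) + 2r(s_1) + ... + 2r(s_{4}) + r(s_5)].
Sum = 73.125.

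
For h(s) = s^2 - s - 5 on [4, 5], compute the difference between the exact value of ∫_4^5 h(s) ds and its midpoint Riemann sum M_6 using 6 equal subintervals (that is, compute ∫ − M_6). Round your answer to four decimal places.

0.0023

Exact integral: ∫_4^5 h(s) ds ≈ 10.833333.
M_6 ≈ 10.831019.
Error ≈ 10.833333 − 10.831019 ≈ 0.0023.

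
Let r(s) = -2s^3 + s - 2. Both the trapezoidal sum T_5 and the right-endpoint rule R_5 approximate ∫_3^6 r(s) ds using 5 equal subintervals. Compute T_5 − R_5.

112.5

T_5 = -604.86.
R_5 = -717.36.
T_5 − R_5 = 112.5.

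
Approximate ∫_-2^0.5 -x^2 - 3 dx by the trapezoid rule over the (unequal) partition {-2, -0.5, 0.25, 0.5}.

-10.84375

Subinterval widths: 1.5, 0.75, 0.25.
f(-2) = -7, f(-0.5) = -3.25, f(0.25) = -3.0625, f(0.5) = -3.25.
On each subinterval the trapezoid contributes (Δx_i/2)·[f(x_{i-1}) + f(x_i)].
Sum = -10.84375.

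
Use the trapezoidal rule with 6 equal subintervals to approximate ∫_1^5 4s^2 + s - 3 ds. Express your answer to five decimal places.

166.51852

Δs = (5 − 1)/6 = 2/3.
f(1) = 2, f(5/3) = 88/9, f(7/3) = 190/9, f(3) = 36, f(11/3) = 490/9, f(13/3) = 688/9, f(5) = 102.
T_6 = (Δs/2)·[f(s_0) + 2f(s_1) + ... + 2f(s_{5}) + f(s_6)].
Sum ≈ 166.51852.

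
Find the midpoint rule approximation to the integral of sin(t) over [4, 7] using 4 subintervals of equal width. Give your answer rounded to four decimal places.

-1.4411

Δt = (7 − 4)/4 = 0.75.
Midpoints: 4.375, 5.125, 5.875, 6.625.
f(4.375) ≈ -0.9436, f(5.125) ≈ -0.9161, f(5.875) ≈ -0.3969, f(6.625) ≈ 0.3352.
Sum = Δt · [f(4.375) + f(5.125) + f(5.875) + f(6.625)].
Sum ≈ -1.4411.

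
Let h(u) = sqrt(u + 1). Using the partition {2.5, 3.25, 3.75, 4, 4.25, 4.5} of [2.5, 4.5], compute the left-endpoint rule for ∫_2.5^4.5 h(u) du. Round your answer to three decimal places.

4.111

Subinterval widths: 0.75, 0.5, 0.25, 0.25, 0.25.
Left endpoints: 2.5, 3.25, 3.75, 4, 4.25.
h(2.5) ≈ 1.871, h(3.25) ≈ 2.062, h(3.75) ≈ 2.179, h(4) ≈ 2.236, h(4.25) ≈ 2.291.
Sum = Σ Δu_i · h(u_i).
Sum ≈ 4.111.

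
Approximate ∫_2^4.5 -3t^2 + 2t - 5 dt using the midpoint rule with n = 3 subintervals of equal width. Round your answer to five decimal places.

-78.94097

Δt = (4.5 − 2)/3 = 5/6.
Midpoints: 29/12, 3.25, 49/12.
f(29/12) = -17.6875, f(3.25) = -30.1875, f(49/12) = -2249/48.
Sum = Δt · [f(29/12) + f(3.25) + f(49/12)].
Sum ≈ -78.94097.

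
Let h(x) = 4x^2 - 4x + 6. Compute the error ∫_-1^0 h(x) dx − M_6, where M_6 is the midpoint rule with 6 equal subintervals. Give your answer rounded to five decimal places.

Exact integral: ∫_-1^0 h(x) dx ≈ 9.3333333.
M_6 ≈ 9.3240741.
Error ≈ 9.3333333 − 9.3240741 ≈ 0.00926.

0.00926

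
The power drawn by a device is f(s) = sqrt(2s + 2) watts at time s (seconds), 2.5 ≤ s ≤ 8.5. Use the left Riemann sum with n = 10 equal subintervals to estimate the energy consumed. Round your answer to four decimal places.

Δs = (8.5 − 2.5)/10 = 0.6.
Left endpoints: 2.5, 3.1, 3.7, 4.3, 4.9, 5.5, 6.1, 6.7, 7.3, 7.9.
f(2.5) ≈ 2.6458, f(3.1) ≈ 2.8636, f(3.7) ≈ 3.0659, f(4.3) ≈ 3.2558, f(4.9) ≈ 3.4351, f(5.5) ≈ 3.6056, f(6.1) ≈ 3.7683, f(6.7) ≈ 3.9243, f(7.3) ≈ 4.0743, f(7.9) ≈ 4.2190.
Sum = Δs · [f(2.5) + f(3.1) + f(3.7) + ...].
Sum ≈ 20.9145.

20.9145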